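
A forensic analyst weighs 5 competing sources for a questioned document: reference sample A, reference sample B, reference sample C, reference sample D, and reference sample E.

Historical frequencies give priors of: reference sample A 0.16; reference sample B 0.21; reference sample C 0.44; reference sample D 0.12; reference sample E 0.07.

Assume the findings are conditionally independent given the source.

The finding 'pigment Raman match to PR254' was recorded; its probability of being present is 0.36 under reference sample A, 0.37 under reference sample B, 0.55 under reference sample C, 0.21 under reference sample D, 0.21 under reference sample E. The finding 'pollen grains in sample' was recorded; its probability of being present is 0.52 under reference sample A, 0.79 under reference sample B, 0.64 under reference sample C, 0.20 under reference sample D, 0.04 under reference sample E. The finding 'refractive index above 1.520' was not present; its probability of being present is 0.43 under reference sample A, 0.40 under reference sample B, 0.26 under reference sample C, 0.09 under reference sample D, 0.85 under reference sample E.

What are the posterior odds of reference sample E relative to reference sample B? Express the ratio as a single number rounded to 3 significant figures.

0.00239

The normalizing constant cancels in an odds ratio, so compute prior × likelihood for the two hypotheses only (using 1 − P(present | H) for each absent finding):
  reference sample E: 0.07 × 0.21 × 0.04 × (1 − 0.85) = 8.82e-05
  reference sample B: 0.21 × 0.37 × 0.79 × (1 − 0.40) = 0.03683
Posterior odds = 8.82e-05 / 0.03683 ≈ 0.00239.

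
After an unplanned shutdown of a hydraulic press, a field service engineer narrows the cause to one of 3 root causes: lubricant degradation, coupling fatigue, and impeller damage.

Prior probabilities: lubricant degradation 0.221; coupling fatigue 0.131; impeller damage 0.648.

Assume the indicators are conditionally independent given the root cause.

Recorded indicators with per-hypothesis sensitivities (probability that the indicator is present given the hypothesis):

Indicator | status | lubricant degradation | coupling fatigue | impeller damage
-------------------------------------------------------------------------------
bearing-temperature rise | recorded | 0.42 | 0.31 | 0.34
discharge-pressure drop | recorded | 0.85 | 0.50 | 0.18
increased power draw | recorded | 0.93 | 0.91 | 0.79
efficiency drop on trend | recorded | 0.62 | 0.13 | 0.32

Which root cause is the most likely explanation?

lubricant degradation

For each hypothesis, the unnormalized posterior weight is prior × product of the indicator likelihoods:
  lubricant degradation: 0.221 × 0.42 × 0.85 × 0.93 × 0.62 = 0.045492
  coupling fatigue: 0.131 × 0.31 × 0.50 × 0.91 × 0.13 = 0.0024021
  impeller damage: 0.648 × 0.34 × 0.18 × 0.79 × 0.32 = 0.010025
Normalizing constant Z = 0.045492 + 0.0024021 + 0.010025 = 0.05792.
P(lubricant degradation | evidence) ≈ 0.045492 / 0.05792 ≈ 0.785
P(coupling fatigue | evidence) ≈ 0.0024021 / 0.05792 ≈ 0.041
P(impeller damage | evidence) ≈ 0.010025 / 0.05792 ≈ 0.173
The largest is 0.785, so lubricant degradation is most probable.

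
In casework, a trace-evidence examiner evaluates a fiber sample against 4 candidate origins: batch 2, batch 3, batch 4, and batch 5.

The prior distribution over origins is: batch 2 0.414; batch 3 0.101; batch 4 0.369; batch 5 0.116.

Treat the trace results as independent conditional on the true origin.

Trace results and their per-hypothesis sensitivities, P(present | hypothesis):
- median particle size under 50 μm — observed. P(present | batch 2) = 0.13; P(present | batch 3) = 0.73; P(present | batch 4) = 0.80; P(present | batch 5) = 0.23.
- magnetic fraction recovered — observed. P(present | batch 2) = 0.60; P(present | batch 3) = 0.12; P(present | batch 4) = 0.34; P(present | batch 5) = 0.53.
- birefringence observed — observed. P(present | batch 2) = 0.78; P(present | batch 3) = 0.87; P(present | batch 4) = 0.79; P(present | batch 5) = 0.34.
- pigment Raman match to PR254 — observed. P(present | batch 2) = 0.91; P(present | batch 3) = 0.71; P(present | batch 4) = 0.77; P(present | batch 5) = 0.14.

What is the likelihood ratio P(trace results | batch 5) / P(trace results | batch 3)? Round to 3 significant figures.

The Bayes factor is the ratio of the joint likelihoods of the trace result pattern under the two hypotheses.
  batch 5: 0.23 × 0.53 × 0.34 × 0.14 = 0.0058024
  batch 3: 0.73 × 0.12 × 0.87 × 0.71 = 0.054111
Bayes factor = 0.0058024 / 0.054111 ≈ 0.107

0.107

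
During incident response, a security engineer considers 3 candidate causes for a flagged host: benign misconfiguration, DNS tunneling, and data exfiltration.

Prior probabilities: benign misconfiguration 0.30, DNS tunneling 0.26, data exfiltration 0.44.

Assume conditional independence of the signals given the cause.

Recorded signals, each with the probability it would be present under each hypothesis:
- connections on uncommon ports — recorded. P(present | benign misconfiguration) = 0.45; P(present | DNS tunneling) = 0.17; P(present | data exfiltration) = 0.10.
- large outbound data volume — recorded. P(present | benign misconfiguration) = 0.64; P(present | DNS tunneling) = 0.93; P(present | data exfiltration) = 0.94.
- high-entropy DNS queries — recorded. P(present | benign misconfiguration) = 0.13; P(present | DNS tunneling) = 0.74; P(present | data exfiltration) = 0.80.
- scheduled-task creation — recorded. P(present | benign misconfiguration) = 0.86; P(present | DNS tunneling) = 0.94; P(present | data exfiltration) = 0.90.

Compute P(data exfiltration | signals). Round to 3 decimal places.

For each hypothesis, the unnormalized posterior weight is prior × product of the signal likelihoods:
  benign misconfiguration: 0.30 × 0.45 × 0.64 × 0.13 × 0.86 = 0.0096595
  DNS tunneling: 0.26 × 0.17 × 0.93 × 0.74 × 0.94 = 0.028593
  data exfiltration: 0.44 × 0.10 × 0.94 × 0.80 × 0.90 = 0.029779
The unnormalized weights sum to 0.068032.
P(data exfiltration | evidence) = 0.029779 / 0.068032 ≈ 0.438.

0.438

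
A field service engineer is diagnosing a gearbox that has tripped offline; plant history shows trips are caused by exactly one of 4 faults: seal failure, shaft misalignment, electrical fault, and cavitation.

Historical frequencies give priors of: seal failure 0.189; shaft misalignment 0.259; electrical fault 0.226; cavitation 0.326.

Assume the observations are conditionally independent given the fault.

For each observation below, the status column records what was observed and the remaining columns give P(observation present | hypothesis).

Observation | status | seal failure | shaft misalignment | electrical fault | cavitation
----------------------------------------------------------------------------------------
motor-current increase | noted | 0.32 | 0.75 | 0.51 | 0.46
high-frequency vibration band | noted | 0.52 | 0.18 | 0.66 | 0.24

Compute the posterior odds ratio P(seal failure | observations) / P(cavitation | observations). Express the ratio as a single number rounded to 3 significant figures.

0.874

Unnormalized posterior weight (prior times the observation likelihoods) for each of the two hypotheses:
  seal failure: 0.189 × 0.32 × 0.52 = 0.03145
  cavitation: 0.326 × 0.46 × 0.24 = 0.03599
Posterior odds = 0.03145 / 0.03599 ≈ 0.874.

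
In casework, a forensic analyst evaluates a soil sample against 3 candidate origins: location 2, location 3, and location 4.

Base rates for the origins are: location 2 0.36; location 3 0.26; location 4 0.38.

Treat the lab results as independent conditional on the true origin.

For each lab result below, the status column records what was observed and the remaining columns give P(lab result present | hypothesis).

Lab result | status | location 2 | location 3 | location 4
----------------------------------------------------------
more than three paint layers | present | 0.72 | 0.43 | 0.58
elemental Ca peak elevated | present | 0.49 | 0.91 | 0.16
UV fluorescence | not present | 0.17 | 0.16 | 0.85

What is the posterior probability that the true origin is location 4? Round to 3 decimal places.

Multiply each prior by the joint likelihood of the lab result pattern (using 1 − P(present | H) for each absent lab result):
  location 2: 0.36 × 0.72 × 0.49 × (1 − 0.17) = 0.10542
  location 3: 0.26 × 0.43 × 0.91 × (1 − 0.16) = 0.08546
  location 4: 0.38 × 0.58 × 0.16 × (1 − 0.85) = 0.0052896
The unnormalized weights sum to 0.19617.
P(location 4 | evidence) = 0.0052896 / 0.19617 ≈ 0.027.

0.027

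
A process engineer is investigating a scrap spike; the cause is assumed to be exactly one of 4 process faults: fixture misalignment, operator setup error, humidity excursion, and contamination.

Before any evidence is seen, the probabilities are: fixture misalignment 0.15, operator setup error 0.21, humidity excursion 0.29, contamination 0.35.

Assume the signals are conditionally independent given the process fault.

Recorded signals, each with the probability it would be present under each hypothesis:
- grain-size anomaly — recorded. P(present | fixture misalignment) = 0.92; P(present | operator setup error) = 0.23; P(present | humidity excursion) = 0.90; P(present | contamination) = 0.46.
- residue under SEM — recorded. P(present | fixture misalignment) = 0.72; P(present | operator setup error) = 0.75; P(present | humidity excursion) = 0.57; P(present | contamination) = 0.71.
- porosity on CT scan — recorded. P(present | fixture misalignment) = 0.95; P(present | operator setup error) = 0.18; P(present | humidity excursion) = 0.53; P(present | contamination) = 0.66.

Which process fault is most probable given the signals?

fixture misalignment

By Bayes' rule with conditional independence, the unnormalized weight for each hypothesis is prior × ∏ likelihoods:
  fixture misalignment: 0.15 × 0.92 × 0.72 × 0.95 = 0.094392
  operator setup error: 0.21 × 0.23 × 0.75 × 0.18 = 0.0065205
  humidity excursion: 0.29 × 0.90 × 0.57 × 0.53 = 0.078848
  contamination: 0.35 × 0.46 × 0.71 × 0.66 = 0.075445
Normalizing constant Z = 0.094392 + 0.0065205 + 0.078848 + 0.075445 = 0.25521.
P(fixture misalignment | evidence) ≈ 0.094392 / 0.25521 ≈ 0.370
P(operator setup error | evidence) ≈ 0.0065205 / 0.25521 ≈ 0.026
P(humidity excursion | evidence) ≈ 0.078848 / 0.25521 ≈ 0.309
P(contamination | evidence) ≈ 0.075445 / 0.25521 ≈ 0.296
The largest is 0.370, so fixture misalignment is most probable.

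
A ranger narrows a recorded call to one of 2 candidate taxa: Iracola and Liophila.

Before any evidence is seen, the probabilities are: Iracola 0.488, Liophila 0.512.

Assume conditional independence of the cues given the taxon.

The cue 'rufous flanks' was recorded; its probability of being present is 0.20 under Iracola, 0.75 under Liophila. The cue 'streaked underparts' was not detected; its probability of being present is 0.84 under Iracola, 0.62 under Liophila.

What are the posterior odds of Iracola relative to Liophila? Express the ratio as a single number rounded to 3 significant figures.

Unnormalized posterior weight (prior times the cue likelihoods) for each of the two hypotheses (using 1 − P(present | H) for each absent cue):
  Iracola: 0.488 × 0.20 × (1 − 0.84) = 0.015616
  Liophila: 0.512 × 0.75 × (1 − 0.62) = 0.14592
Posterior odds = 0.015616 / 0.14592 ≈ 0.107.

0.107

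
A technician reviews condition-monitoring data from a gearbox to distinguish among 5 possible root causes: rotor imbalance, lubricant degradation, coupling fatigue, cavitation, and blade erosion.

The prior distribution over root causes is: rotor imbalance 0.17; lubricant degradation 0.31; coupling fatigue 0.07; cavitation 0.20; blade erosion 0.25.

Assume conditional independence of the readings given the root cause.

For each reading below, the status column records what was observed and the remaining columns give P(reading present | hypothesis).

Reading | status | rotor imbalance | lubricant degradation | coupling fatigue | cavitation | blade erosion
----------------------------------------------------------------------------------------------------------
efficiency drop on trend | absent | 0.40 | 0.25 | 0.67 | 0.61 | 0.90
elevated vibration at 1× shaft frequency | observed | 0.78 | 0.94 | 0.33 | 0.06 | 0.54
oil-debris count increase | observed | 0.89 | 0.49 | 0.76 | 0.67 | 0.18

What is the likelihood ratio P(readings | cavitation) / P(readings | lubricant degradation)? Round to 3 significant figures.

0.0454

Take the product of per-reading likelihoods under each hypothesis (using 1 − P(present | H) for each absent reading), then divide.
  cavitation: (1 − 0.61) × 0.06 × 0.67 = 0.015678
  lubricant degradation: (1 − 0.25) × 0.94 × 0.49 = 0.34545
Bayes factor = 0.015678 / 0.34545 ≈ 0.0454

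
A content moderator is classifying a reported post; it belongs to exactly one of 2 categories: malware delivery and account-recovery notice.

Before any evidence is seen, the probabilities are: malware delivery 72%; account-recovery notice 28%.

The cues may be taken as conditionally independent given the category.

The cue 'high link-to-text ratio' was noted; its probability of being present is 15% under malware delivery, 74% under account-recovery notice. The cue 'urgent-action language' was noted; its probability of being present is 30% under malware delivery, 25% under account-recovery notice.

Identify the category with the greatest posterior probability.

account-recovery notice

By Bayes' rule with conditional independence, the unnormalized weight for each hypothesis is prior × ∏ likelihoods:
  malware delivery: 0.72 × 0.15 × 0.30 = 0.0324
  account-recovery notice: 0.28 × 0.74 × 0.25 = 0.0518
The unnormalized weights sum to 0.0842.
P(malware delivery | evidence) ≈ 0.0324 / 0.0842 ≈ 0.385
P(account-recovery notice | evidence) ≈ 0.0518 / 0.0842 ≈ 0.615
The largest is 0.615, so account-recovery notice is most probable.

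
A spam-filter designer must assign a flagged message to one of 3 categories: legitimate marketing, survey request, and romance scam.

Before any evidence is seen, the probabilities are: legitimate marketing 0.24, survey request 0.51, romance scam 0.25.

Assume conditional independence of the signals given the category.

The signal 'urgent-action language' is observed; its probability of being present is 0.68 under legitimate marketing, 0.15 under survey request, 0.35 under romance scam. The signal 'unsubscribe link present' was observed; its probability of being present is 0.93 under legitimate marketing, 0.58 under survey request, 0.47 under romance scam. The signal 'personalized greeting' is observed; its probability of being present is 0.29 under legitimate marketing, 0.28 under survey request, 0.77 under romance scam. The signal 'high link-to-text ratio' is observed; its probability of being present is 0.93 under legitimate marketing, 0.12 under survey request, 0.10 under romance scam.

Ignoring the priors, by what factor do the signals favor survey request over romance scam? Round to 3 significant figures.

0.231

Joint likelihood of the signal pattern under each hypothesis:
  survey request: 0.15 × 0.58 × 0.28 × 0.12 = 0.0029232
  romance scam: 0.35 × 0.47 × 0.77 × 0.10 = 0.012667
Bayes factor = 0.0029232 / 0.012667 ≈ 0.231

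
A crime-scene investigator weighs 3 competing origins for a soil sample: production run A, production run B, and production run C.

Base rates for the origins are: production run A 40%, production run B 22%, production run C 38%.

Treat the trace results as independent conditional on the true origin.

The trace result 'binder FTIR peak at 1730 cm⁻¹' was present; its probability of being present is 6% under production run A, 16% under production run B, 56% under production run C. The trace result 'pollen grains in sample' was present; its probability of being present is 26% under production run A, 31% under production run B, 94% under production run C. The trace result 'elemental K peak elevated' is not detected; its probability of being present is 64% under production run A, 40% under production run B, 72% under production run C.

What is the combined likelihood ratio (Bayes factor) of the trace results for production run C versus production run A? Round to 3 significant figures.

26.2

The Bayes factor is the ratio of the joint likelihoods of the trace result pattern under the two hypotheses (using 1 − P(present | H) for each absent trace result).
  production run C: 0.56 × 0.94 × (1 − 0.72) = 0.14739
  production run A: 0.06 × 0.26 × (1 − 0.64) = 0.005616
Bayes factor = 0.14739 / 0.005616 ≈ 26.2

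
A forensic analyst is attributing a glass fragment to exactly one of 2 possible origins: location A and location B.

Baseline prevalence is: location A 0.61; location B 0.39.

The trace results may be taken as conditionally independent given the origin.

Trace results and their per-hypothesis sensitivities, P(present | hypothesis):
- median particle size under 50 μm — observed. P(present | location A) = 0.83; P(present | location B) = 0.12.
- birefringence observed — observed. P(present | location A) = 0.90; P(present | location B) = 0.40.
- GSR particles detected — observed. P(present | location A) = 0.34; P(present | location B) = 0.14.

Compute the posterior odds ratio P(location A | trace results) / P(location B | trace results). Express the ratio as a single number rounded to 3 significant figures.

59.1

Unnormalized posterior weight (prior times the trace result likelihoods) for each of the two hypotheses:
  location A: 0.61 × 0.83 × 0.90 × 0.34 = 0.15493
  location B: 0.39 × 0.12 × 0.40 × 0.14 = 0.0026208
Odds(location A : location B) = 0.15493 / 0.0026208 ≈ 59.1.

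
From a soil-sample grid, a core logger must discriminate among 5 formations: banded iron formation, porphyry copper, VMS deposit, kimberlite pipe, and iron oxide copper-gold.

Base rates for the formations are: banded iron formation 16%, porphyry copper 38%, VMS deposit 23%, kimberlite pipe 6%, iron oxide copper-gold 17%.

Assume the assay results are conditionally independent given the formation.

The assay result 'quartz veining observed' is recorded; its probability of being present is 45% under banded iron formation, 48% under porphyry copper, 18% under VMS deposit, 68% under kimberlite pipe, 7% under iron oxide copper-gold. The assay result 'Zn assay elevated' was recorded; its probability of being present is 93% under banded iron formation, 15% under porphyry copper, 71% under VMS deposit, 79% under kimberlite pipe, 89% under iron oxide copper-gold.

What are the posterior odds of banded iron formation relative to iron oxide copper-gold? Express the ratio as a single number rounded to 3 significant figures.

6.32

Unnormalized posterior weight (prior times the assay result likelihoods) for each of the two hypotheses:
  banded iron formation: 0.16 × 0.45 × 0.93 = 0.06696
  iron oxide copper-gold: 0.17 × 0.07 × 0.89 = 0.010591
Odds(banded iron formation : iron oxide copper-gold) = 0.06696 / 0.010591 ≈ 6.32.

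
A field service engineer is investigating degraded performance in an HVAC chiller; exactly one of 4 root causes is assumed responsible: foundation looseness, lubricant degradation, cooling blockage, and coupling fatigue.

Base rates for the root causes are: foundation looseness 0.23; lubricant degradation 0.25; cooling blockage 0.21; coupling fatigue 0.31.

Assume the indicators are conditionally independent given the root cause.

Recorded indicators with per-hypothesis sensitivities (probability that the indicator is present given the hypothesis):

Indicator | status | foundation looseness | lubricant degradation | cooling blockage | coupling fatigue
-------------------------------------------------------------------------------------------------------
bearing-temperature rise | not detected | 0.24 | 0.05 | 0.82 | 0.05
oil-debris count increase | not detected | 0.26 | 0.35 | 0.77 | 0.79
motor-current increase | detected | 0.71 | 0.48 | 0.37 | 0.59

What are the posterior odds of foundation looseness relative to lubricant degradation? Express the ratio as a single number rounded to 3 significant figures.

1.24

Posterior odds equal prior odds times the likelihood ratio; only the two competing hypotheses matter (using 1 − P(present | H) for each absent indicator).
  foundation looseness: 0.23 × (1 − 0.24) × (1 − 0.26) × 0.71 = 0.09184
  lubricant degradation: 0.25 × (1 − 0.05) × (1 − 0.35) × 0.48 = 0.0741
Odds(foundation looseness : lubricant degradation) = 0.09184 / 0.0741 ≈ 1.24.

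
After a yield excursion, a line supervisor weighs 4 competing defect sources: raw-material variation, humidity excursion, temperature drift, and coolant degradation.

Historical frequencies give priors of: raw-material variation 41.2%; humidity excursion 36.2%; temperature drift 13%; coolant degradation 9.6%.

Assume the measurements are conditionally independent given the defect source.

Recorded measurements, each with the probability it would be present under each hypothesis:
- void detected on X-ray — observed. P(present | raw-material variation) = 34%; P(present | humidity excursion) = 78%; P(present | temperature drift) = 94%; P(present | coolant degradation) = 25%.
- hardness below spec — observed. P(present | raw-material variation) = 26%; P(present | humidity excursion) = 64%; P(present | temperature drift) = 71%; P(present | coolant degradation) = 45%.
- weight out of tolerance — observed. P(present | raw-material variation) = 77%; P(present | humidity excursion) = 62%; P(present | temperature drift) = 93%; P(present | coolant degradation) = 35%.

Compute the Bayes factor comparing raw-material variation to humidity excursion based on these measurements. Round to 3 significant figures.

0.220

Take the product of per-measurement likelihoods under each hypothesis, then divide.
  raw-material variation: 0.34 × 0.26 × 0.77 = 0.068068
  humidity excursion: 0.78 × 0.64 × 0.62 = 0.3095
Bayes factor = 0.068068 / 0.3095 ≈ 0.220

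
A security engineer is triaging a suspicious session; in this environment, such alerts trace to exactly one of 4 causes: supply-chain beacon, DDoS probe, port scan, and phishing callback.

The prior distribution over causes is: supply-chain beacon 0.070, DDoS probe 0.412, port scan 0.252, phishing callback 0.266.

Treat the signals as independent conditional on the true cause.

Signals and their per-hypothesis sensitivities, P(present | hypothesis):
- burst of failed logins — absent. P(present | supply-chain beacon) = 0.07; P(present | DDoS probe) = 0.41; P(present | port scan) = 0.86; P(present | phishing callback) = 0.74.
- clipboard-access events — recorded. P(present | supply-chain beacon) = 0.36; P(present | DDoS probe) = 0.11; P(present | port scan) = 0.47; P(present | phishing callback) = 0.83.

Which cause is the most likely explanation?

phishing callback

For each hypothesis, the unnormalized posterior weight is prior × product of the signal likelihoods (using 1 − P(present | H) for each absent signal):
  supply-chain beacon: 0.070 × (1 − 0.07) × 0.36 = 0.023436
  DDoS probe: 0.412 × (1 − 0.41) × 0.11 = 0.026739
  port scan: 0.252 × (1 − 0.86) × 0.47 = 0.016582
  phishing callback: 0.266 × (1 − 0.74) × 0.83 = 0.057403
The unnormalized weights sum to 0.12416.
P(supply-chain beacon | evidence) ≈ 0.023436 / 0.12416 ≈ 0.189
P(DDoS probe | evidence) ≈ 0.026739 / 0.12416 ≈ 0.215
P(port scan | evidence) ≈ 0.016582 / 0.12416 ≈ 0.134
P(phishing callback | evidence) ≈ 0.057403 / 0.12416 ≈ 0.462
The largest is 0.462, so phishing callback is most probable.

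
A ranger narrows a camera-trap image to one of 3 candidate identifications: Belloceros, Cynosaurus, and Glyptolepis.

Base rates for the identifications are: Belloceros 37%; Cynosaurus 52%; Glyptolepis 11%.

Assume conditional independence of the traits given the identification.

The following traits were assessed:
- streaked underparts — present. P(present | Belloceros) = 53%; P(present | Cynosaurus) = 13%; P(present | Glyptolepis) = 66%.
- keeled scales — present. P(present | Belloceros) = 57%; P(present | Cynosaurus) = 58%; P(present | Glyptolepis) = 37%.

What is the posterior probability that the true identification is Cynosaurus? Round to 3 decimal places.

For each hypothesis, the unnormalized posterior weight is prior × product of the trait likelihoods:
  Belloceros: 0.37 × 0.53 × 0.57 = 0.11178
  Cynosaurus: 0.52 × 0.13 × 0.58 = 0.039208
  Glyptolepis: 0.11 × 0.66 × 0.37 = 0.026862
Marginal likelihood of the evidence = 0.17785.
P(Cynosaurus | evidence) = 0.039208 / 0.17785 ≈ 0.220.

0.220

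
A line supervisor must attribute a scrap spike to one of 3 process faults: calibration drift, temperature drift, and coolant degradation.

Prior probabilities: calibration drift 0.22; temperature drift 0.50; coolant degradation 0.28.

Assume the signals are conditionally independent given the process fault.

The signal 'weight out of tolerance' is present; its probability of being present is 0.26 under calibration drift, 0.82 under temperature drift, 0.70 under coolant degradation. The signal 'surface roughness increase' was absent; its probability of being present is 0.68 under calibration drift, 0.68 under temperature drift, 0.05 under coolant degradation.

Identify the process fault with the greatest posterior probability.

coolant degradation

For each hypothesis, the unnormalized posterior weight is prior × product of the signal likelihoods (using 1 − P(present | H) for each absent signal):
  calibration drift: 0.22 × 0.26 × (1 − 0.68) = 0.018304
  temperature drift: 0.50 × 0.82 × (1 − 0.68) = 0.1312
  coolant degradation: 0.28 × 0.70 × (1 − 0.05) = 0.1862
Normalizing constant Z = 0.018304 + 0.1312 + 0.1862 = 0.3357.
P(calibration drift | evidence) ≈ 0.018304 / 0.3357 ≈ 0.055
P(temperature drift | evidence) ≈ 0.1312 / 0.3357 ≈ 0.391
P(coolant degradation | evidence) ≈ 0.1862 / 0.3357 ≈ 0.555
The largest is 0.555, so coolant degradation is most probable.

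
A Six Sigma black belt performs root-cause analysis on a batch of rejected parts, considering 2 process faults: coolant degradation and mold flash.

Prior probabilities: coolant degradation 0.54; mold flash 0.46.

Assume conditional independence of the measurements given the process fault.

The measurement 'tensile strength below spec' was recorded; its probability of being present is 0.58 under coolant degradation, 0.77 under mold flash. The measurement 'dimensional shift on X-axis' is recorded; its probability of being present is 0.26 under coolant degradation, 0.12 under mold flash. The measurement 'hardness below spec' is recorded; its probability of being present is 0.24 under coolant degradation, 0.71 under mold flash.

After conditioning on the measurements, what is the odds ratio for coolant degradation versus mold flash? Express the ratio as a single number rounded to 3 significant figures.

Unnormalized posterior weight (prior times the measurement likelihoods) for each of the two hypotheses:
  coolant degradation: 0.54 × 0.58 × 0.26 × 0.24 = 0.019544
  mold flash: 0.46 × 0.77 × 0.12 × 0.71 = 0.030178
Odds(coolant degradation : mold flash) = 0.019544 / 0.030178 ≈ 0.648.

0.648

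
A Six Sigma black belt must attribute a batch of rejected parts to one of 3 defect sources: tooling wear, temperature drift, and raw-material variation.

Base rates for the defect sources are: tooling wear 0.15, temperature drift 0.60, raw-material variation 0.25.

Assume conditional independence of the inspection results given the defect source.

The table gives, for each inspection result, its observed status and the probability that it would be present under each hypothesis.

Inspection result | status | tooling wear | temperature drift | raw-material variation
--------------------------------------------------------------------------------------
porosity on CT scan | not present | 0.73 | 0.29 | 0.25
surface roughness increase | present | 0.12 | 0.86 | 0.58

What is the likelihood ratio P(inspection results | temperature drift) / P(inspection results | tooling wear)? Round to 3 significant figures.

18.8

Take the product of per-inspection result likelihoods under each hypothesis (using 1 − P(present | H) for each absent inspection result), then divide.
  temperature drift: (1 − 0.29) × 0.86 = 0.6106
  tooling wear: (1 − 0.73) × 0.12 = 0.0324
Bayes factor = 0.6106 / 0.0324 ≈ 18.8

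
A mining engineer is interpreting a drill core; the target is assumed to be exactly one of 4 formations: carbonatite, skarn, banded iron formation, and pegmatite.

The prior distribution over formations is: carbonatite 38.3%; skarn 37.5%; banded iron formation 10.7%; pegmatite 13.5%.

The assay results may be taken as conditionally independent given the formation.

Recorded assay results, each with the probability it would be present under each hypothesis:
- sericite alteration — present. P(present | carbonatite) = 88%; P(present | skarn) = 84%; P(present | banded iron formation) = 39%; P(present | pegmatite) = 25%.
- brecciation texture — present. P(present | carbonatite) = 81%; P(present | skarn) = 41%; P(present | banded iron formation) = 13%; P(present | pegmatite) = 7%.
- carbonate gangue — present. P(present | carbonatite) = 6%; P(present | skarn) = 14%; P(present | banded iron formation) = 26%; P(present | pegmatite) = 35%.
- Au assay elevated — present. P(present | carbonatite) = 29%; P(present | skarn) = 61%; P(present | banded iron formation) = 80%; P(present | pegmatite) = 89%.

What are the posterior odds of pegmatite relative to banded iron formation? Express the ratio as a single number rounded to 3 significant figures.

Unnormalized posterior weight (prior times the assay result likelihoods) for each of the two hypotheses:
  pegmatite: 0.135 × 0.25 × 0.07 × 0.35 × 0.89 = 0.00073592
  banded iron formation: 0.107 × 0.39 × 0.13 × 0.26 × 0.80 = 0.0011284
Posterior odds = 0.00073592 / 0.0011284 ≈ 0.652.

0.652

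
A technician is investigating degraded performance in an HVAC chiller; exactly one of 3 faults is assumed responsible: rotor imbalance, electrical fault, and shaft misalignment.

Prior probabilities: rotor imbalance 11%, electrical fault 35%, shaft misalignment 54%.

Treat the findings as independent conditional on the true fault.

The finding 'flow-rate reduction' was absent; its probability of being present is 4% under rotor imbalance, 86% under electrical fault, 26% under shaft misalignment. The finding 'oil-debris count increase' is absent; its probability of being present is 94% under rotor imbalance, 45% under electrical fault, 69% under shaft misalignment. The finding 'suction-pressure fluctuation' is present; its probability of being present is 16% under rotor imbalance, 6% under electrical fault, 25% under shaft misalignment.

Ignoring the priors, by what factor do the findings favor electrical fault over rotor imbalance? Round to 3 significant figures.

Take the product of per-finding likelihoods under each hypothesis (using 1 − P(present | H) for each absent finding), then divide.
  electrical fault: (1 − 0.86) × (1 − 0.45) × 0.06 = 0.00462
  rotor imbalance: (1 − 0.04) × (1 − 0.94) × 0.16 = 0.009216
Bayes factor = 0.00462 / 0.009216 ≈ 0.501

0.501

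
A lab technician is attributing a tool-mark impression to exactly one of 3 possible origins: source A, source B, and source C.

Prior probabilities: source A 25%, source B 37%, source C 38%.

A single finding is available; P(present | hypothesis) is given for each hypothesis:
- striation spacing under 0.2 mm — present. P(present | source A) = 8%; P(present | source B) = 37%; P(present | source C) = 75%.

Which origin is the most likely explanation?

source C

Multiply each prior by the likelihood of the finding:
  source A: 0.25 × 0.08 = 0.02
  source B: 0.37 × 0.37 = 0.1369
  source C: 0.38 × 0.75 = 0.285
Normalizing constant Z = 0.02 + 0.1369 + 0.285 = 0.4419.
P(source A | evidence) ≈ 0.02 / 0.4419 ≈ 0.045
P(source B | evidence) ≈ 0.1369 / 0.4419 ≈ 0.310
P(source C | evidence) ≈ 0.285 / 0.4419 ≈ 0.645
The largest is 0.645, so source C is most probable.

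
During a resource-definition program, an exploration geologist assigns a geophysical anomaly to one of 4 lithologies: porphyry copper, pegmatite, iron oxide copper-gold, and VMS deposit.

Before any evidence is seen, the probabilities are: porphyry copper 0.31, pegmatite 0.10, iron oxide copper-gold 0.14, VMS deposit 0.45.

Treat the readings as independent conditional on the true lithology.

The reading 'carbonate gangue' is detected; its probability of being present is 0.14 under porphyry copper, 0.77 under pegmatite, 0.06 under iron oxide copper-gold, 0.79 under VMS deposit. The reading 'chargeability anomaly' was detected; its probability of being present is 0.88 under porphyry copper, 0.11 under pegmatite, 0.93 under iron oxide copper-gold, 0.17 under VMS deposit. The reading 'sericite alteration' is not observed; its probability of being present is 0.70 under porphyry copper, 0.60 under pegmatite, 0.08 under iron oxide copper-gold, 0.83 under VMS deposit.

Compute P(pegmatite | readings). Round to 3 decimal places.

0.105

By Bayes' rule with conditional independence, the unnormalized weight for each hypothesis is prior × ∏ likelihoods (using 1 − P(present | H) for each absent reading):
  porphyry copper: 0.31 × 0.14 × 0.88 × (1 − 0.70) = 0.011458
  pegmatite: 0.10 × 0.77 × 0.11 × (1 − 0.60) = 0.003388
  iron oxide copper-gold: 0.14 × 0.06 × 0.93 × (1 − 0.08) = 0.007187
  VMS deposit: 0.45 × 0.79 × 0.17 × (1 − 0.83) = 0.010274
Marginal likelihood of the evidence = 0.032307.
P(pegmatite | evidence) = 0.003388 / 0.032307 ≈ 0.105.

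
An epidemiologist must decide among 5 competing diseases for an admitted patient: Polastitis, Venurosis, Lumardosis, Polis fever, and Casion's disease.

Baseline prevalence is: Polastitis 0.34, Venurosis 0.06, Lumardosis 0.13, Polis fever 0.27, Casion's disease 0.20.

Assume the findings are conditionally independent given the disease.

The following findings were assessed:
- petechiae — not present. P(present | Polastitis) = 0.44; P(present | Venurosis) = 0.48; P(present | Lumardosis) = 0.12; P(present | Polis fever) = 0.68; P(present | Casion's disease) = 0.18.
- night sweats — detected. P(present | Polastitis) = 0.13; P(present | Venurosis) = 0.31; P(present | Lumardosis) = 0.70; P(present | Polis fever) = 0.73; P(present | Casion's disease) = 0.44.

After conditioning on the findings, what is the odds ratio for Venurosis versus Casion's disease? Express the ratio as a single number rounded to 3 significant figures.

0.134

Posterior odds equal prior odds times the likelihood ratio; only the two competing hypotheses matter (using 1 − P(present | H) for each absent finding).
  Venurosis: 0.06 × (1 − 0.48) × 0.31 = 0.009672
  Casion's disease: 0.20 × (1 − 0.18) × 0.44 = 0.07216
Posterior odds = 0.009672 / 0.07216 ≈ 0.134.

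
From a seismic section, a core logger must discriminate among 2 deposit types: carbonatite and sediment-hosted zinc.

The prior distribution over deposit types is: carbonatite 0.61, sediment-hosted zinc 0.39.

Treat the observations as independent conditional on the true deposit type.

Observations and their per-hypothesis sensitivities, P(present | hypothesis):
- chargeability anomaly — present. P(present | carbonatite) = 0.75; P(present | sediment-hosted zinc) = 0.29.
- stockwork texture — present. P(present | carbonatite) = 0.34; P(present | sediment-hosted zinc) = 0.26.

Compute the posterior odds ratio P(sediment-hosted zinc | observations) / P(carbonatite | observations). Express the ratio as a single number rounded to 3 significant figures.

The normalizing constant cancels in an odds ratio, so compute prior × likelihood for the two hypotheses only:
  sediment-hosted zinc: 0.39 × 0.29 × 0.26 = 0.029406
  carbonatite: 0.61 × 0.75 × 0.34 = 0.15555
Posterior odds = 0.029406 / 0.15555 ≈ 0.189.

0.189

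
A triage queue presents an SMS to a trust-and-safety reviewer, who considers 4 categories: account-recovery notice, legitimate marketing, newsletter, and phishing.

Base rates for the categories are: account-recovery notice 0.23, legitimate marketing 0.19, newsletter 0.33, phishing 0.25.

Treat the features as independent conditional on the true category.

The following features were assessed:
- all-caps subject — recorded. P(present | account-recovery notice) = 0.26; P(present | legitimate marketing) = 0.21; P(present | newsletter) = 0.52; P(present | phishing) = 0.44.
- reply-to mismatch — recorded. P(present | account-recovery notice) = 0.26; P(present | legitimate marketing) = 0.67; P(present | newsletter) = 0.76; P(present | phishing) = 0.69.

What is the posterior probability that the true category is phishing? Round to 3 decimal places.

0.305

For each hypothesis, the unnormalized posterior weight is prior × product of the feature likelihoods:
  account-recovery notice: 0.23 × 0.26 × 0.26 = 0.015548
  legitimate marketing: 0.19 × 0.21 × 0.67 = 0.026733
  newsletter: 0.33 × 0.52 × 0.76 = 0.13042
  phishing: 0.25 × 0.44 × 0.69 = 0.0759
The unnormalized weights sum to 0.2486.
P(phishing | evidence) = 0.0759 / 0.2486 ≈ 0.305.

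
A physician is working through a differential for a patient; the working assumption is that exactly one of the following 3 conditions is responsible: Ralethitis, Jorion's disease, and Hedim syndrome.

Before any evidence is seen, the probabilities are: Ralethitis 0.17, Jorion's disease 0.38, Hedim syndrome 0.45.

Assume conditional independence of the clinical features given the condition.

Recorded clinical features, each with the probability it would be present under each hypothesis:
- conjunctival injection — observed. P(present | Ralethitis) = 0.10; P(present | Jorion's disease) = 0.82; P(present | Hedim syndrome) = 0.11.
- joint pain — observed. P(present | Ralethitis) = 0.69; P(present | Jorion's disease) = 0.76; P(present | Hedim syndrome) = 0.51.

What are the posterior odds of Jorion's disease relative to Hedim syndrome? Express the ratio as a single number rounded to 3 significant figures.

9.38

Posterior odds equal prior odds times the likelihood ratio; only the two competing hypotheses matter.
  Jorion's disease: 0.38 × 0.82 × 0.76 = 0.23682
  Hedim syndrome: 0.45 × 0.11 × 0.51 = 0.025245
Posterior odds = 0.23682 / 0.025245 ≈ 9.38.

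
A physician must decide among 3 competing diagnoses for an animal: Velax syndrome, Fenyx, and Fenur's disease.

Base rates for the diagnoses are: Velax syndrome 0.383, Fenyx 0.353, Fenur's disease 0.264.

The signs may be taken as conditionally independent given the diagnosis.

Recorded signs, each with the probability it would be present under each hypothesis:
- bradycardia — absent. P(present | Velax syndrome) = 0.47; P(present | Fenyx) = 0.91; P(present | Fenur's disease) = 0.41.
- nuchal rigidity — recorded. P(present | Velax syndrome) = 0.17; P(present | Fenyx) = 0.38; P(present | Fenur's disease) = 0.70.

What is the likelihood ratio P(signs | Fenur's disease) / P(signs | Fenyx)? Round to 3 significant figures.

The Bayes factor is the ratio of the joint likelihoods of the sign pattern under the two hypotheses (using 1 − P(present | H) for each absent sign).
  Fenur's disease: (1 − 0.41) × 0.70 = 0.413
  Fenyx: (1 − 0.91) × 0.38 = 0.0342
Bayes factor = 0.413 / 0.0342 ≈ 12.1

12.1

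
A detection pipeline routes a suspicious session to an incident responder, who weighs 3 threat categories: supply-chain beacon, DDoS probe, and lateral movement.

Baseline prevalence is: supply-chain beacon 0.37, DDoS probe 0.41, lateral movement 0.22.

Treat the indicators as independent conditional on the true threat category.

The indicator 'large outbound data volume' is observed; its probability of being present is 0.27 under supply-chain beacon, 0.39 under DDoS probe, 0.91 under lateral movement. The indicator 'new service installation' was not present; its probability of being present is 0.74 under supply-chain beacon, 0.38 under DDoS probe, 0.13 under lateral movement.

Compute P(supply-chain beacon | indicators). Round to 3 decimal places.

For each hypothesis, the unnormalized posterior weight is prior × product of the indicator likelihoods (using 1 − P(present | H) for each absent indicator):
  supply-chain beacon: 0.37 × 0.27 × (1 − 0.74) = 0.025974
  DDoS probe: 0.41 × 0.39 × (1 − 0.38) = 0.099138
  lateral movement: 0.22 × 0.91 × (1 − 0.13) = 0.17417
Normalizing constant Z = 0.025974 + 0.099138 + 0.17417 = 0.29929.
P(supply-chain beacon | evidence) = 0.025974 / 0.29929 ≈ 0.087.

0.087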